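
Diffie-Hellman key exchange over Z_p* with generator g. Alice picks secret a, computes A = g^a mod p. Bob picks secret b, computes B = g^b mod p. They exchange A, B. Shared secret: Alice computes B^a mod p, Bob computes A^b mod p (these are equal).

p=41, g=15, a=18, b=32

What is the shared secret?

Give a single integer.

A = 15^18 mod 41  (bits of 18 = 10010)
  bit 0 = 1: r = r^2 * 15 mod 41 = 1^2 * 15 = 1*15 = 15
  bit 1 = 0: r = r^2 mod 41 = 15^2 = 20
  bit 2 = 0: r = r^2 mod 41 = 20^2 = 31
  bit 3 = 1: r = r^2 * 15 mod 41 = 31^2 * 15 = 18*15 = 24
  bit 4 = 0: r = r^2 mod 41 = 24^2 = 2
  -> A = 2
B = 15^32 mod 41  (bits of 32 = 100000)
  bit 0 = 1: r = r^2 * 15 mod 41 = 1^2 * 15 = 1*15 = 15
  bit 1 = 0: r = r^2 mod 41 = 15^2 = 20
  bit 2 = 0: r = r^2 mod 41 = 20^2 = 31
  bit 3 = 0: r = r^2 mod 41 = 31^2 = 18
  bit 4 = 0: r = r^2 mod 41 = 18^2 = 37
  bit 5 = 0: r = r^2 mod 41 = 37^2 = 16
  -> B = 16
s = B^a = 16^18 mod 41  (bits of 18 = 10010)
  bit 0 = 1: r = r^2 * 16 mod 41 = 1^2 * 16 = 1*16 = 16
  bit 1 = 0: r = r^2 mod 41 = 16^2 = 10
  bit 2 = 0: r = r^2 mod 41 = 10^2 = 18
  bit 3 = 1: r = r^2 * 16 mod 41 = 18^2 * 16 = 37*16 = 18
  bit 4 = 0: r = r^2 mod 41 = 18^2 = 37
  -> s = B^a = 37

Answer: 37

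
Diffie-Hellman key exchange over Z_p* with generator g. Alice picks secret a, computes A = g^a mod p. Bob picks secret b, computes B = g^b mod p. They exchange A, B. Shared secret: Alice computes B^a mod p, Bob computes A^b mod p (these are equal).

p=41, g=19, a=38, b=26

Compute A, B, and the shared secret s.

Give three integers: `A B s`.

A = 19^38 mod 41  (bits of 38 = 100110)
  bit 0 = 1: r = r^2 * 19 mod 41 = 1^2 * 19 = 1*19 = 19
  bit 1 = 0: r = r^2 mod 41 = 19^2 = 33
  bit 2 = 0: r = r^2 mod 41 = 33^2 = 23
  bit 3 = 1: r = r^2 * 19 mod 41 = 23^2 * 19 = 37*19 = 6
  bit 4 = 1: r = r^2 * 19 mod 41 = 6^2 * 19 = 36*19 = 28
  bit 5 = 0: r = r^2 mod 41 = 28^2 = 5
  -> A = 5
B = 19^26 mod 41  (bits of 26 = 11010)
  bit 0 = 1: r = r^2 * 19 mod 41 = 1^2 * 19 = 1*19 = 19
  bit 1 = 1: r = r^2 * 19 mod 41 = 19^2 * 19 = 33*19 = 12
  bit 2 = 0: r = r^2 mod 41 = 12^2 = 21
  bit 3 = 1: r = r^2 * 19 mod 41 = 21^2 * 19 = 31*19 = 15
  bit 4 = 0: r = r^2 mod 41 = 15^2 = 20
  -> B = 20
s = B^a = 20^38 mod 41  (bits of 38 = 100110)
  bit 0 = 1: r = r^2 * 20 mod 41 = 1^2 * 20 = 1*20 = 20
  bit 1 = 0: r = r^2 mod 41 = 20^2 = 31
  bit 2 = 0: r = r^2 mod 41 = 31^2 = 18
  bit 3 = 1: r = r^2 * 20 mod 41 = 18^2 * 20 = 37*20 = 2
  bit 4 = 1: r = r^2 * 20 mod 41 = 2^2 * 20 = 4*20 = 39
  bit 5 = 0: r = r^2 mod 41 = 39^2 = 4
  -> s = B^a = 4

Answer: 5 20 4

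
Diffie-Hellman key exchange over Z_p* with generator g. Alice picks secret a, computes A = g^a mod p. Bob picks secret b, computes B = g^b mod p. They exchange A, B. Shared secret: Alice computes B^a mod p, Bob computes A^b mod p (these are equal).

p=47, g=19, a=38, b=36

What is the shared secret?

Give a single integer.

A = 19^38 mod 47  (bits of 38 = 100110)
  bit 0 = 1: r = r^2 * 19 mod 47 = 1^2 * 19 = 1*19 = 19
  bit 1 = 0: r = r^2 mod 47 = 19^2 = 32
  bit 2 = 0: r = r^2 mod 47 = 32^2 = 37
  bit 3 = 1: r = r^2 * 19 mod 47 = 37^2 * 19 = 6*19 = 20
  bit 4 = 1: r = r^2 * 19 mod 47 = 20^2 * 19 = 24*19 = 33
  bit 5 = 0: r = r^2 mod 47 = 33^2 = 8
  -> A = 8
B = 19^36 mod 47  (bits of 36 = 100100)
  bit 0 = 1: r = r^2 * 19 mod 47 = 1^2 * 19 = 1*19 = 19
  bit 1 = 0: r = r^2 mod 47 = 19^2 = 32
  bit 2 = 0: r = r^2 mod 47 = 32^2 = 37
  bit 3 = 1: r = r^2 * 19 mod 47 = 37^2 * 19 = 6*19 = 20
  bit 4 = 0: r = r^2 mod 47 = 20^2 = 24
  bit 5 = 0: r = r^2 mod 47 = 24^2 = 12
  -> B = 12
s = B^a = 12^38 mod 47  (bits of 38 = 100110)
  bit 0 = 1: r = r^2 * 12 mod 47 = 1^2 * 12 = 1*12 = 12
  bit 1 = 0: r = r^2 mod 47 = 12^2 = 3
  bit 2 = 0: r = r^2 mod 47 = 3^2 = 9
  bit 3 = 1: r = r^2 * 12 mod 47 = 9^2 * 12 = 34*12 = 32
  bit 4 = 1: r = r^2 * 12 mod 47 = 32^2 * 12 = 37*12 = 21
  bit 5 = 0: r = r^2 mod 47 = 21^2 = 18
  -> s = B^a = 18

Answer: 18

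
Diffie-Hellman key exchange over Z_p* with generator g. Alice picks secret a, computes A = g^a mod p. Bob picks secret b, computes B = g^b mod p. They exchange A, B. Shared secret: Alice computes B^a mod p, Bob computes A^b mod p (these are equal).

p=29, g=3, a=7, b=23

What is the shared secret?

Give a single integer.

Answer: 17

Derivation:
A = 3^7 mod 29  (bits of 7 = 111)
  bit 0 = 1: r = r^2 * 3 mod 29 = 1^2 * 3 = 1*3 = 3
  bit 1 = 1: r = r^2 * 3 mod 29 = 3^2 * 3 = 9*3 = 27
  bit 2 = 1: r = r^2 * 3 mod 29 = 27^2 * 3 = 4*3 = 12
  -> A = 12
B = 3^23 mod 29  (bits of 23 = 10111)
  bit 0 = 1: r = r^2 * 3 mod 29 = 1^2 * 3 = 1*3 = 3
  bit 1 = 0: r = r^2 mod 29 = 3^2 = 9
  bit 2 = 1: r = r^2 * 3 mod 29 = 9^2 * 3 = 23*3 = 11
  bit 3 = 1: r = r^2 * 3 mod 29 = 11^2 * 3 = 5*3 = 15
  bit 4 = 1: r = r^2 * 3 mod 29 = 15^2 * 3 = 22*3 = 8
  -> B = 8
s = B^a = 8^7 mod 29  (bits of 7 = 111)
  bit 0 = 1: r = r^2 * 8 mod 29 = 1^2 * 8 = 1*8 = 8
  bit 1 = 1: r = r^2 * 8 mod 29 = 8^2 * 8 = 6*8 = 19
  bit 2 = 1: r = r^2 * 8 mod 29 = 19^2 * 8 = 13*8 = 17
  -> s = B^a = 17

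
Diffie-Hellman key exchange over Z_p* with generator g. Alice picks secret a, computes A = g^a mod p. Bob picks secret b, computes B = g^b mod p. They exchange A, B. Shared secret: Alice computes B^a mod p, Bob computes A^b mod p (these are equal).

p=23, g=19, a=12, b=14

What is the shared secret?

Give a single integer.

Answer: 18

Derivation:
A = 19^12 mod 23  (bits of 12 = 1100)
  bit 0 = 1: r = r^2 * 19 mod 23 = 1^2 * 19 = 1*19 = 19
  bit 1 = 1: r = r^2 * 19 mod 23 = 19^2 * 19 = 16*19 = 5
  bit 2 = 0: r = r^2 mod 23 = 5^2 = 2
  bit 3 = 0: r = r^2 mod 23 = 2^2 = 4
  -> A = 4
B = 19^14 mod 23  (bits of 14 = 1110)
  bit 0 = 1: r = r^2 * 19 mod 23 = 1^2 * 19 = 1*19 = 19
  bit 1 = 1: r = r^2 * 19 mod 23 = 19^2 * 19 = 16*19 = 5
  bit 2 = 1: r = r^2 * 19 mod 23 = 5^2 * 19 = 2*19 = 15
  bit 3 = 0: r = r^2 mod 23 = 15^2 = 18
  -> B = 18
s = B^a = 18^12 mod 23  (bits of 12 = 1100)
  bit 0 = 1: r = r^2 * 18 mod 23 = 1^2 * 18 = 1*18 = 18
  bit 1 = 1: r = r^2 * 18 mod 23 = 18^2 * 18 = 2*18 = 13
  bit 2 = 0: r = r^2 mod 23 = 13^2 = 8
  bit 3 = 0: r = r^2 mod 23 = 8^2 = 18
  -> s = B^a = 18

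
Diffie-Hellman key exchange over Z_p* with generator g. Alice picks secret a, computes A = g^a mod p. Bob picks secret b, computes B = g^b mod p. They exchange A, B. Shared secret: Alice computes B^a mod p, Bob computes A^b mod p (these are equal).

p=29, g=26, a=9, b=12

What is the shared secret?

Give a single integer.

Answer: 24

Derivation:
A = 26^9 mod 29  (bits of 9 = 1001)
  bit 0 = 1: r = r^2 * 26 mod 29 = 1^2 * 26 = 1*26 = 26
  bit 1 = 0: r = r^2 mod 29 = 26^2 = 9
  bit 2 = 0: r = r^2 mod 29 = 9^2 = 23
  bit 3 = 1: r = r^2 * 26 mod 29 = 23^2 * 26 = 7*26 = 8
  -> A = 8
B = 26^12 mod 29  (bits of 12 = 1100)
  bit 0 = 1: r = r^2 * 26 mod 29 = 1^2 * 26 = 1*26 = 26
  bit 1 = 1: r = r^2 * 26 mod 29 = 26^2 * 26 = 9*26 = 2
  bit 2 = 0: r = r^2 mod 29 = 2^2 = 4
  bit 3 = 0: r = r^2 mod 29 = 4^2 = 16
  -> B = 16
s = B^a = 16^9 mod 29  (bits of 9 = 1001)
  bit 0 = 1: r = r^2 * 16 mod 29 = 1^2 * 16 = 1*16 = 16
  bit 1 = 0: r = r^2 mod 29 = 16^2 = 24
  bit 2 = 0: r = r^2 mod 29 = 24^2 = 25
  bit 3 = 1: r = r^2 * 16 mod 29 = 25^2 * 16 = 16*16 = 24
  -> s = B^a = 24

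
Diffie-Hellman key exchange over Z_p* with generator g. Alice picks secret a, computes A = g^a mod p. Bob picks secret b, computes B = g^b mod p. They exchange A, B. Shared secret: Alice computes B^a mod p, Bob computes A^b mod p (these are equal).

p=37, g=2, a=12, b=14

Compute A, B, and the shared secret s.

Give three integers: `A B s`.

A = 2^12 mod 37  (bits of 12 = 1100)
  bit 0 = 1: r = r^2 * 2 mod 37 = 1^2 * 2 = 1*2 = 2
  bit 1 = 1: r = r^2 * 2 mod 37 = 2^2 * 2 = 4*2 = 8
  bit 2 = 0: r = r^2 mod 37 = 8^2 = 27
  bit 3 = 0: r = r^2 mod 37 = 27^2 = 26
  -> A = 26
B = 2^14 mod 37  (bits of 14 = 1110)
  bit 0 = 1: r = r^2 * 2 mod 37 = 1^2 * 2 = 1*2 = 2
  bit 1 = 1: r = r^2 * 2 mod 37 = 2^2 * 2 = 4*2 = 8
  bit 2 = 1: r = r^2 * 2 mod 37 = 8^2 * 2 = 27*2 = 17
  bit 3 = 0: r = r^2 mod 37 = 17^2 = 30
  -> B = 30
s = B^a = 30^12 mod 37  (bits of 12 = 1100)
  bit 0 = 1: r = r^2 * 30 mod 37 = 1^2 * 30 = 1*30 = 30
  bit 1 = 1: r = r^2 * 30 mod 37 = 30^2 * 30 = 12*30 = 27
  bit 2 = 0: r = r^2 mod 37 = 27^2 = 26
  bit 3 = 0: r = r^2 mod 37 = 26^2 = 10
  -> s = B^a = 10

Answer: 26 30 10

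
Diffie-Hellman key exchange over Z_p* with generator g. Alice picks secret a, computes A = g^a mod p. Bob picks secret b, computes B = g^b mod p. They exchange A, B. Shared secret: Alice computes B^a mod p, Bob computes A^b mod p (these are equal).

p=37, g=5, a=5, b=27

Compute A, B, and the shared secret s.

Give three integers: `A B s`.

A = 5^5 mod 37  (bits of 5 = 101)
  bit 0 = 1: r = r^2 * 5 mod 37 = 1^2 * 5 = 1*5 = 5
  bit 1 = 0: r = r^2 mod 37 = 5^2 = 25
  bit 2 = 1: r = r^2 * 5 mod 37 = 25^2 * 5 = 33*5 = 17
  -> A = 17
B = 5^27 mod 37  (bits of 27 = 11011)
  bit 0 = 1: r = r^2 * 5 mod 37 = 1^2 * 5 = 1*5 = 5
  bit 1 = 1: r = r^2 * 5 mod 37 = 5^2 * 5 = 25*5 = 14
  bit 2 = 0: r = r^2 mod 37 = 14^2 = 11
  bit 3 = 1: r = r^2 * 5 mod 37 = 11^2 * 5 = 10*5 = 13
  bit 4 = 1: r = r^2 * 5 mod 37 = 13^2 * 5 = 21*5 = 31
  -> B = 31
s = B^a = 31^5 mod 37  (bits of 5 = 101)
  bit 0 = 1: r = r^2 * 31 mod 37 = 1^2 * 31 = 1*31 = 31
  bit 1 = 0: r = r^2 mod 37 = 31^2 = 36
  bit 2 = 1: r = r^2 * 31 mod 37 = 36^2 * 31 = 1*31 = 31
  -> s = B^a = 31

Answer: 17 31 31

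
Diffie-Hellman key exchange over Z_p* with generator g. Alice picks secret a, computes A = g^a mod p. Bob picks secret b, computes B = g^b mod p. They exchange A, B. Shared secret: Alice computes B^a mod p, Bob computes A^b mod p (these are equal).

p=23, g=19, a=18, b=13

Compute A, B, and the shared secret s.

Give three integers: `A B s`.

Answer: 8 7 18

Derivation:
A = 19^18 mod 23  (bits of 18 = 10010)
  bit 0 = 1: r = r^2 * 19 mod 23 = 1^2 * 19 = 1*19 = 19
  bit 1 = 0: r = r^2 mod 23 = 19^2 = 16
  bit 2 = 0: r = r^2 mod 23 = 16^2 = 3
  bit 3 = 1: r = r^2 * 19 mod 23 = 3^2 * 19 = 9*19 = 10
  bit 4 = 0: r = r^2 mod 23 = 10^2 = 8
  -> A = 8
B = 19^13 mod 23  (bits of 13 = 1101)
  bit 0 = 1: r = r^2 * 19 mod 23 = 1^2 * 19 = 1*19 = 19
  bit 1 = 1: r = r^2 * 19 mod 23 = 19^2 * 19 = 16*19 = 5
  bit 2 = 0: r = r^2 mod 23 = 5^2 = 2
  bit 3 = 1: r = r^2 * 19 mod 23 = 2^2 * 19 = 4*19 = 7
  -> B = 7
s = B^a = 7^18 mod 23  (bits of 18 = 10010)
  bit 0 = 1: r = r^2 * 7 mod 23 = 1^2 * 7 = 1*7 = 7
  bit 1 = 0: r = r^2 mod 23 = 7^2 = 3
  bit 2 = 0: r = r^2 mod 23 = 3^2 = 9
  bit 3 = 1: r = r^2 * 7 mod 23 = 9^2 * 7 = 12*7 = 15
  bit 4 = 0: r = r^2 mod 23 = 15^2 = 18
  -> s = B^a = 18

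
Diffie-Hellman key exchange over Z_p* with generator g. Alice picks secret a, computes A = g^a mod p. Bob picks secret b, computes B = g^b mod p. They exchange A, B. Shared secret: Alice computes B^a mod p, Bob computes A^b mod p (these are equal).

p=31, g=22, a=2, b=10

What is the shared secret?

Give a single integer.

A = 22^2 mod 31  (bits of 2 = 10)
  bit 0 = 1: r = r^2 * 22 mod 31 = 1^2 * 22 = 1*22 = 22
  bit 1 = 0: r = r^2 mod 31 = 22^2 = 19
  -> A = 19
B = 22^10 mod 31  (bits of 10 = 1010)
  bit 0 = 1: r = r^2 * 22 mod 31 = 1^2 * 22 = 1*22 = 22
  bit 1 = 0: r = r^2 mod 31 = 22^2 = 19
  bit 2 = 1: r = r^2 * 22 mod 31 = 19^2 * 22 = 20*22 = 6
  bit 3 = 0: r = r^2 mod 31 = 6^2 = 5
  -> B = 5
s = B^a = 5^2 mod 31  (bits of 2 = 10)
  bit 0 = 1: r = r^2 * 5 mod 31 = 1^2 * 5 = 1*5 = 5
  bit 1 = 0: r = r^2 mod 31 = 5^2 = 25
  -> s = B^a = 25

Answer: 25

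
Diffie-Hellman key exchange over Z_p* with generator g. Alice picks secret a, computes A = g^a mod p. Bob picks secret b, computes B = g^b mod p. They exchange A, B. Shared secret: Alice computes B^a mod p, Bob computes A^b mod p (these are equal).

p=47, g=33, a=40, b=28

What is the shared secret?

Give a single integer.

A = 33^40 mod 47  (bits of 40 = 101000)
  bit 0 = 1: r = r^2 * 33 mod 47 = 1^2 * 33 = 1*33 = 33
  bit 1 = 0: r = r^2 mod 47 = 33^2 = 8
  bit 2 = 1: r = r^2 * 33 mod 47 = 8^2 * 33 = 17*33 = 44
  bit 3 = 0: r = r^2 mod 47 = 44^2 = 9
  bit 4 = 0: r = r^2 mod 47 = 9^2 = 34
  bit 5 = 0: r = r^2 mod 47 = 34^2 = 28
  -> A = 28
B = 33^28 mod 47  (bits of 28 = 11100)
  bit 0 = 1: r = r^2 * 33 mod 47 = 1^2 * 33 = 1*33 = 33
  bit 1 = 1: r = r^2 * 33 mod 47 = 33^2 * 33 = 8*33 = 29
  bit 2 = 1: r = r^2 * 33 mod 47 = 29^2 * 33 = 42*33 = 23
  bit 3 = 0: r = r^2 mod 47 = 23^2 = 12
  bit 4 = 0: r = r^2 mod 47 = 12^2 = 3
  -> B = 3
s = B^a = 3^40 mod 47  (bits of 40 = 101000)
  bit 0 = 1: r = r^2 * 3 mod 47 = 1^2 * 3 = 1*3 = 3
  bit 1 = 0: r = r^2 mod 47 = 3^2 = 9
  bit 2 = 1: r = r^2 * 3 mod 47 = 9^2 * 3 = 34*3 = 8
  bit 3 = 0: r = r^2 mod 47 = 8^2 = 17
  bit 4 = 0: r = r^2 mod 47 = 17^2 = 7
  bit 5 = 0: r = r^2 mod 47 = 7^2 = 2
  -> s = B^a = 2

Answer: 2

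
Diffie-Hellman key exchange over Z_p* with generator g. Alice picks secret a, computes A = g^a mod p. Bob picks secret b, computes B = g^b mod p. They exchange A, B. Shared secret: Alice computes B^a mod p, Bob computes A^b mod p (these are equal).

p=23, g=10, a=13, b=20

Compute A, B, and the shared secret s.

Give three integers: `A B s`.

A = 10^13 mod 23  (bits of 13 = 1101)
  bit 0 = 1: r = r^2 * 10 mod 23 = 1^2 * 10 = 1*10 = 10
  bit 1 = 1: r = r^2 * 10 mod 23 = 10^2 * 10 = 8*10 = 11
  bit 2 = 0: r = r^2 mod 23 = 11^2 = 6
  bit 3 = 1: r = r^2 * 10 mod 23 = 6^2 * 10 = 13*10 = 15
  -> A = 15
B = 10^20 mod 23  (bits of 20 = 10100)
  bit 0 = 1: r = r^2 * 10 mod 23 = 1^2 * 10 = 1*10 = 10
  bit 1 = 0: r = r^2 mod 23 = 10^2 = 8
  bit 2 = 1: r = r^2 * 10 mod 23 = 8^2 * 10 = 18*10 = 19
  bit 3 = 0: r = r^2 mod 23 = 19^2 = 16
  bit 4 = 0: r = r^2 mod 23 = 16^2 = 3
  -> B = 3
s = B^a = 3^13 mod 23  (bits of 13 = 1101)
  bit 0 = 1: r = r^2 * 3 mod 23 = 1^2 * 3 = 1*3 = 3
  bit 1 = 1: r = r^2 * 3 mod 23 = 3^2 * 3 = 9*3 = 4
  bit 2 = 0: r = r^2 mod 23 = 4^2 = 16
  bit 3 = 1: r = r^2 * 3 mod 23 = 16^2 * 3 = 3*3 = 9
  -> s = B^a = 9

Answer: 15 3 9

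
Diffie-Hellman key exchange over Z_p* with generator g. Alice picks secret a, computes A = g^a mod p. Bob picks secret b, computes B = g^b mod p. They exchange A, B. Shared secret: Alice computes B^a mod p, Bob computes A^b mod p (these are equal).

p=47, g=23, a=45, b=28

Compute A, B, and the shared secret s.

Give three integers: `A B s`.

Answer: 45 25 32

Derivation:
A = 23^45 mod 47  (bits of 45 = 101101)
  bit 0 = 1: r = r^2 * 23 mod 47 = 1^2 * 23 = 1*23 = 23
  bit 1 = 0: r = r^2 mod 47 = 23^2 = 12
  bit 2 = 1: r = r^2 * 23 mod 47 = 12^2 * 23 = 3*23 = 22
  bit 3 = 1: r = r^2 * 23 mod 47 = 22^2 * 23 = 14*23 = 40
  bit 4 = 0: r = r^2 mod 47 = 40^2 = 2
  bit 5 = 1: r = r^2 * 23 mod 47 = 2^2 * 23 = 4*23 = 45
  -> A = 45
B = 23^28 mod 47  (bits of 28 = 11100)
  bit 0 = 1: r = r^2 * 23 mod 47 = 1^2 * 23 = 1*23 = 23
  bit 1 = 1: r = r^2 * 23 mod 47 = 23^2 * 23 = 12*23 = 41
  bit 2 = 1: r = r^2 * 23 mod 47 = 41^2 * 23 = 36*23 = 29
  bit 3 = 0: r = r^2 mod 47 = 29^2 = 42
  bit 4 = 0: r = r^2 mod 47 = 42^2 = 25
  -> B = 25
s = B^a = 25^45 mod 47  (bits of 45 = 101101)
  bit 0 = 1: r = r^2 * 25 mod 47 = 1^2 * 25 = 1*25 = 25
  bit 1 = 0: r = r^2 mod 47 = 25^2 = 14
  bit 2 = 1: r = r^2 * 25 mod 47 = 14^2 * 25 = 8*25 = 12
  bit 3 = 1: r = r^2 * 25 mod 47 = 12^2 * 25 = 3*25 = 28
  bit 4 = 0: r = r^2 mod 47 = 28^2 = 32
  bit 5 = 1: r = r^2 * 25 mod 47 = 32^2 * 25 = 37*25 = 32
  -> s = B^a = 32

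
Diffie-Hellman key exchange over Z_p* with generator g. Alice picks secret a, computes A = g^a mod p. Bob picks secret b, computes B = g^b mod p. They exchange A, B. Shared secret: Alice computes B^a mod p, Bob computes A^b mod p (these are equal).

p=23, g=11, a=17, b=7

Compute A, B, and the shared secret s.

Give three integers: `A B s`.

A = 11^17 mod 23  (bits of 17 = 10001)
  bit 0 = 1: r = r^2 * 11 mod 23 = 1^2 * 11 = 1*11 = 11
  bit 1 = 0: r = r^2 mod 23 = 11^2 = 6
  bit 2 = 0: r = r^2 mod 23 = 6^2 = 13
  bit 3 = 0: r = r^2 mod 23 = 13^2 = 8
  bit 4 = 1: r = r^2 * 11 mod 23 = 8^2 * 11 = 18*11 = 14
  -> A = 14
B = 11^7 mod 23  (bits of 7 = 111)
  bit 0 = 1: r = r^2 * 11 mod 23 = 1^2 * 11 = 1*11 = 11
  bit 1 = 1: r = r^2 * 11 mod 23 = 11^2 * 11 = 6*11 = 20
  bit 2 = 1: r = r^2 * 11 mod 23 = 20^2 * 11 = 9*11 = 7
  -> B = 7
s = B^a = 7^17 mod 23  (bits of 17 = 10001)
  bit 0 = 1: r = r^2 * 7 mod 23 = 1^2 * 7 = 1*7 = 7
  bit 1 = 0: r = r^2 mod 23 = 7^2 = 3
  bit 2 = 0: r = r^2 mod 23 = 3^2 = 9
  bit 3 = 0: r = r^2 mod 23 = 9^2 = 12
  bit 4 = 1: r = r^2 * 7 mod 23 = 12^2 * 7 = 6*7 = 19
  -> s = B^a = 19

Answer: 14 7 19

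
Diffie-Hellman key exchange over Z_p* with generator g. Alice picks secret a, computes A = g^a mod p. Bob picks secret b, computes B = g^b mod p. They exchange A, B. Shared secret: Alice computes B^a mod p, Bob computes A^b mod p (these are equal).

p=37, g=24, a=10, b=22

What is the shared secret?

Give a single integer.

Answer: 34

Derivation:
A = 24^10 mod 37  (bits of 10 = 1010)
  bit 0 = 1: r = r^2 * 24 mod 37 = 1^2 * 24 = 1*24 = 24
  bit 1 = 0: r = r^2 mod 37 = 24^2 = 21
  bit 2 = 1: r = r^2 * 24 mod 37 = 21^2 * 24 = 34*24 = 2
  bit 3 = 0: r = r^2 mod 37 = 2^2 = 4
  -> A = 4
B = 24^22 mod 37  (bits of 22 = 10110)
  bit 0 = 1: r = r^2 * 24 mod 37 = 1^2 * 24 = 1*24 = 24
  bit 1 = 0: r = r^2 mod 37 = 24^2 = 21
  bit 2 = 1: r = r^2 * 24 mod 37 = 21^2 * 24 = 34*24 = 2
  bit 3 = 1: r = r^2 * 24 mod 37 = 2^2 * 24 = 4*24 = 22
  bit 4 = 0: r = r^2 mod 37 = 22^2 = 3
  -> B = 3
s = B^a = 3^10 mod 37  (bits of 10 = 1010)
  bit 0 = 1: r = r^2 * 3 mod 37 = 1^2 * 3 = 1*3 = 3
  bit 1 = 0: r = r^2 mod 37 = 3^2 = 9
  bit 2 = 1: r = r^2 * 3 mod 37 = 9^2 * 3 = 7*3 = 21
  bit 3 = 0: r = r^2 mod 37 = 21^2 = 34
  -> s = B^a = 34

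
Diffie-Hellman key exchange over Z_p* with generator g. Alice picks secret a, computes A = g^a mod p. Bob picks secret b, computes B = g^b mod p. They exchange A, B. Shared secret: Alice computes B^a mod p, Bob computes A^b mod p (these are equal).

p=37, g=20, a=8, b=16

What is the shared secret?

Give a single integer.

A = 20^8 mod 37  (bits of 8 = 1000)
  bit 0 = 1: r = r^2 * 20 mod 37 = 1^2 * 20 = 1*20 = 20
  bit 1 = 0: r = r^2 mod 37 = 20^2 = 30
  bit 2 = 0: r = r^2 mod 37 = 30^2 = 12
  bit 3 = 0: r = r^2 mod 37 = 12^2 = 33
  -> A = 33
B = 20^16 mod 37  (bits of 16 = 10000)
  bit 0 = 1: r = r^2 * 20 mod 37 = 1^2 * 20 = 1*20 = 20
  bit 1 = 0: r = r^2 mod 37 = 20^2 = 30
  bit 2 = 0: r = r^2 mod 37 = 30^2 = 12
  bit 3 = 0: r = r^2 mod 37 = 12^2 = 33
  bit 4 = 0: r = r^2 mod 37 = 33^2 = 16
  -> B = 16
s = B^a = 16^8 mod 37  (bits of 8 = 1000)
  bit 0 = 1: r = r^2 * 16 mod 37 = 1^2 * 16 = 1*16 = 16
  bit 1 = 0: r = r^2 mod 37 = 16^2 = 34
  bit 2 = 0: r = r^2 mod 37 = 34^2 = 9
  bit 3 = 0: r = r^2 mod 37 = 9^2 = 7
  -> s = B^a = 7

Answer: 7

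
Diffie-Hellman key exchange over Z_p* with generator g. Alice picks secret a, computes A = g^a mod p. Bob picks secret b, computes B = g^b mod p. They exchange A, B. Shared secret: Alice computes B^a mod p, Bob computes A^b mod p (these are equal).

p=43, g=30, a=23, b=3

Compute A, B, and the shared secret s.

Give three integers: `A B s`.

Answer: 3 39 27

Derivation:
A = 30^23 mod 43  (bits of 23 = 10111)
  bit 0 = 1: r = r^2 * 30 mod 43 = 1^2 * 30 = 1*30 = 30
  bit 1 = 0: r = r^2 mod 43 = 30^2 = 40
  bit 2 = 1: r = r^2 * 30 mod 43 = 40^2 * 30 = 9*30 = 12
  bit 3 = 1: r = r^2 * 30 mod 43 = 12^2 * 30 = 15*30 = 20
  bit 4 = 1: r = r^2 * 30 mod 43 = 20^2 * 30 = 13*30 = 3
  -> A = 3
B = 30^3 mod 43  (bits of 3 = 11)
  bit 0 = 1: r = r^2 * 30 mod 43 = 1^2 * 30 = 1*30 = 30
  bit 1 = 1: r = r^2 * 30 mod 43 = 30^2 * 30 = 40*30 = 39
  -> B = 39
s = B^a = 39^23 mod 43  (bits of 23 = 10111)
  bit 0 = 1: r = r^2 * 39 mod 43 = 1^2 * 39 = 1*39 = 39
  bit 1 = 0: r = r^2 mod 43 = 39^2 = 16
  bit 2 = 1: r = r^2 * 39 mod 43 = 16^2 * 39 = 41*39 = 8
  bit 3 = 1: r = r^2 * 39 mod 43 = 8^2 * 39 = 21*39 = 2
  bit 4 = 1: r = r^2 * 39 mod 43 = 2^2 * 39 = 4*39 = 27
  -> s = B^a = 27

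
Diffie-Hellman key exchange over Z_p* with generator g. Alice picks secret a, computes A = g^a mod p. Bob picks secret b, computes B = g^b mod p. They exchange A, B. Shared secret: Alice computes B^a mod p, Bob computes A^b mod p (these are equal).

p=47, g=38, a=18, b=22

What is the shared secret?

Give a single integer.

Answer: 17

Derivation:
A = 38^18 mod 47  (bits of 18 = 10010)
  bit 0 = 1: r = r^2 * 38 mod 47 = 1^2 * 38 = 1*38 = 38
  bit 1 = 0: r = r^2 mod 47 = 38^2 = 34
  bit 2 = 0: r = r^2 mod 47 = 34^2 = 28
  bit 3 = 1: r = r^2 * 38 mod 47 = 28^2 * 38 = 32*38 = 41
  bit 4 = 0: r = r^2 mod 47 = 41^2 = 36
  -> A = 36
B = 38^22 mod 47  (bits of 22 = 10110)
  bit 0 = 1: r = r^2 * 38 mod 47 = 1^2 * 38 = 1*38 = 38
  bit 1 = 0: r = r^2 mod 47 = 38^2 = 34
  bit 2 = 1: r = r^2 * 38 mod 47 = 34^2 * 38 = 28*38 = 30
  bit 3 = 1: r = r^2 * 38 mod 47 = 30^2 * 38 = 7*38 = 31
  bit 4 = 0: r = r^2 mod 47 = 31^2 = 21
  -> B = 21
s = B^a = 21^18 mod 47  (bits of 18 = 10010)
  bit 0 = 1: r = r^2 * 21 mod 47 = 1^2 * 21 = 1*21 = 21
  bit 1 = 0: r = r^2 mod 47 = 21^2 = 18
  bit 2 = 0: r = r^2 mod 47 = 18^2 = 42
  bit 3 = 1: r = r^2 * 21 mod 47 = 42^2 * 21 = 25*21 = 8
  bit 4 = 0: r = r^2 mod 47 = 8^2 = 17
  -> s = B^a = 17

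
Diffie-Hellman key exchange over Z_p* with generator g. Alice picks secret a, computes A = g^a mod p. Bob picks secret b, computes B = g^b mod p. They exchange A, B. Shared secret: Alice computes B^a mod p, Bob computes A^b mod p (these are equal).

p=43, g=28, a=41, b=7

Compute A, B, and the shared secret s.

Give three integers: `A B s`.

Answer: 20 7 37

Derivation:
A = 28^41 mod 43  (bits of 41 = 101001)
  bit 0 = 1: r = r^2 * 28 mod 43 = 1^2 * 28 = 1*28 = 28
  bit 1 = 0: r = r^2 mod 43 = 28^2 = 10
  bit 2 = 1: r = r^2 * 28 mod 43 = 10^2 * 28 = 14*28 = 5
  bit 3 = 0: r = r^2 mod 43 = 5^2 = 25
  bit 4 = 0: r = r^2 mod 43 = 25^2 = 23
  bit 5 = 1: r = r^2 * 28 mod 43 = 23^2 * 28 = 13*28 = 20
  -> A = 20
B = 28^7 mod 43  (bits of 7 = 111)
  bit 0 = 1: r = r^2 * 28 mod 43 = 1^2 * 28 = 1*28 = 28
  bit 1 = 1: r = r^2 * 28 mod 43 = 28^2 * 28 = 10*28 = 22
  bit 2 = 1: r = r^2 * 28 mod 43 = 22^2 * 28 = 11*28 = 7
  -> B = 7
s = B^a = 7^41 mod 43  (bits of 41 = 101001)
  bit 0 = 1: r = r^2 * 7 mod 43 = 1^2 * 7 = 1*7 = 7
  bit 1 = 0: r = r^2 mod 43 = 7^2 = 6
  bit 2 = 1: r = r^2 * 7 mod 43 = 6^2 * 7 = 36*7 = 37
  bit 3 = 0: r = r^2 mod 43 = 37^2 = 36
  bit 4 = 0: r = r^2 mod 43 = 36^2 = 6
  bit 5 = 1: r = r^2 * 7 mod 43 = 6^2 * 7 = 36*7 = 37
  -> s = B^a = 37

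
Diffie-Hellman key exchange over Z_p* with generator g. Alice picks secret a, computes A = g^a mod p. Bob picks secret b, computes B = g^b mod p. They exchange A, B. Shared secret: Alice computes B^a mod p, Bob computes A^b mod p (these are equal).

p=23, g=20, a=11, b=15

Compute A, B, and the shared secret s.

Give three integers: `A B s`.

A = 20^11 mod 23  (bits of 11 = 1011)
  bit 0 = 1: r = r^2 * 20 mod 23 = 1^2 * 20 = 1*20 = 20
  bit 1 = 0: r = r^2 mod 23 = 20^2 = 9
  bit 2 = 1: r = r^2 * 20 mod 23 = 9^2 * 20 = 12*20 = 10
  bit 3 = 1: r = r^2 * 20 mod 23 = 10^2 * 20 = 8*20 = 22
  -> A = 22
B = 20^15 mod 23  (bits of 15 = 1111)
  bit 0 = 1: r = r^2 * 20 mod 23 = 1^2 * 20 = 1*20 = 20
  bit 1 = 1: r = r^2 * 20 mod 23 = 20^2 * 20 = 9*20 = 19
  bit 2 = 1: r = r^2 * 20 mod 23 = 19^2 * 20 = 16*20 = 21
  bit 3 = 1: r = r^2 * 20 mod 23 = 21^2 * 20 = 4*20 = 11
  -> B = 11
s = B^a = 11^11 mod 23  (bits of 11 = 1011)
  bit 0 = 1: r = r^2 * 11 mod 23 = 1^2 * 11 = 1*11 = 11
  bit 1 = 0: r = r^2 mod 23 = 11^2 = 6
  bit 2 = 1: r = r^2 * 11 mod 23 = 6^2 * 11 = 13*11 = 5
  bit 3 = 1: r = r^2 * 11 mod 23 = 5^2 * 11 = 2*11 = 22
  -> s = B^a = 22

Answer: 22 11 22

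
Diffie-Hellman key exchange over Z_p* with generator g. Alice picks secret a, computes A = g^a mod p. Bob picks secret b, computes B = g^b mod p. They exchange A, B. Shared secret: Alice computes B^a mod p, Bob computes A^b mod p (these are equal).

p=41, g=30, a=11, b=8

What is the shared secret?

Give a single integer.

Answer: 16

Derivation:
A = 30^11 mod 41  (bits of 11 = 1011)
  bit 0 = 1: r = r^2 * 30 mod 41 = 1^2 * 30 = 1*30 = 30
  bit 1 = 0: r = r^2 mod 41 = 30^2 = 39
  bit 2 = 1: r = r^2 * 30 mod 41 = 39^2 * 30 = 4*30 = 38
  bit 3 = 1: r = r^2 * 30 mod 41 = 38^2 * 30 = 9*30 = 24
  -> A = 24
B = 30^8 mod 41  (bits of 8 = 1000)
  bit 0 = 1: r = r^2 * 30 mod 41 = 1^2 * 30 = 1*30 = 30
  bit 1 = 0: r = r^2 mod 41 = 30^2 = 39
  bit 2 = 0: r = r^2 mod 41 = 39^2 = 4
  bit 3 = 0: r = r^2 mod 41 = 4^2 = 16
  -> B = 16
s = B^a = 16^11 mod 41  (bits of 11 = 1011)
  bit 0 = 1: r = r^2 * 16 mod 41 = 1^2 * 16 = 1*16 = 16
  bit 1 = 0: r = r^2 mod 41 = 16^2 = 10
  bit 2 = 1: r = r^2 * 16 mod 41 = 10^2 * 16 = 18*16 = 1
  bit 3 = 1: r = r^2 * 16 mod 41 = 1^2 * 16 = 1*16 = 16
  -> s = B^a = 16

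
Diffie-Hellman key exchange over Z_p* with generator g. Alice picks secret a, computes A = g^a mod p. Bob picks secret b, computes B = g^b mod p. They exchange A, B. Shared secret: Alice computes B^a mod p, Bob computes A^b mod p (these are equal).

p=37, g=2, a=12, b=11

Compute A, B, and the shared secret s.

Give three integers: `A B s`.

A = 2^12 mod 37  (bits of 12 = 1100)
  bit 0 = 1: r = r^2 * 2 mod 37 = 1^2 * 2 = 1*2 = 2
  bit 1 = 1: r = r^2 * 2 mod 37 = 2^2 * 2 = 4*2 = 8
  bit 2 = 0: r = r^2 mod 37 = 8^2 = 27
  bit 3 = 0: r = r^2 mod 37 = 27^2 = 26
  -> A = 26
B = 2^11 mod 37  (bits of 11 = 1011)
  bit 0 = 1: r = r^2 * 2 mod 37 = 1^2 * 2 = 1*2 = 2
  bit 1 = 0: r = r^2 mod 37 = 2^2 = 4
  bit 2 = 1: r = r^2 * 2 mod 37 = 4^2 * 2 = 16*2 = 32
  bit 3 = 1: r = r^2 * 2 mod 37 = 32^2 * 2 = 25*2 = 13
  -> B = 13
s = B^a = 13^12 mod 37  (bits of 12 = 1100)
  bit 0 = 1: r = r^2 * 13 mod 37 = 1^2 * 13 = 1*13 = 13
  bit 1 = 1: r = r^2 * 13 mod 37 = 13^2 * 13 = 21*13 = 14
  bit 2 = 0: r = r^2 mod 37 = 14^2 = 11
  bit 3 = 0: r = r^2 mod 37 = 11^2 = 10
  -> s = B^a = 10

Answer: 26 13 10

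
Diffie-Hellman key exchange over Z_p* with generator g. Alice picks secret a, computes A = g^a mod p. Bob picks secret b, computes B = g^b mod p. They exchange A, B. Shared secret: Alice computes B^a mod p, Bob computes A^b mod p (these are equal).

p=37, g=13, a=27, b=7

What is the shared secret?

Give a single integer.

A = 13^27 mod 37  (bits of 27 = 11011)
  bit 0 = 1: r = r^2 * 13 mod 37 = 1^2 * 13 = 1*13 = 13
  bit 1 = 1: r = r^2 * 13 mod 37 = 13^2 * 13 = 21*13 = 14
  bit 2 = 0: r = r^2 mod 37 = 14^2 = 11
  bit 3 = 1: r = r^2 * 13 mod 37 = 11^2 * 13 = 10*13 = 19
  bit 4 = 1: r = r^2 * 13 mod 37 = 19^2 * 13 = 28*13 = 31
  -> A = 31
B = 13^7 mod 37  (bits of 7 = 111)
  bit 0 = 1: r = r^2 * 13 mod 37 = 1^2 * 13 = 1*13 = 13
  bit 1 = 1: r = r^2 * 13 mod 37 = 13^2 * 13 = 21*13 = 14
  bit 2 = 1: r = r^2 * 13 mod 37 = 14^2 * 13 = 11*13 = 32
  -> B = 32
s = B^a = 32^27 mod 37  (bits of 27 = 11011)
  bit 0 = 1: r = r^2 * 32 mod 37 = 1^2 * 32 = 1*32 = 32
  bit 1 = 1: r = r^2 * 32 mod 37 = 32^2 * 32 = 25*32 = 23
  bit 2 = 0: r = r^2 mod 37 = 23^2 = 11
  bit 3 = 1: r = r^2 * 32 mod 37 = 11^2 * 32 = 10*32 = 24
  bit 4 = 1: r = r^2 * 32 mod 37 = 24^2 * 32 = 21*32 = 6
  -> s = B^a = 6

Answer: 6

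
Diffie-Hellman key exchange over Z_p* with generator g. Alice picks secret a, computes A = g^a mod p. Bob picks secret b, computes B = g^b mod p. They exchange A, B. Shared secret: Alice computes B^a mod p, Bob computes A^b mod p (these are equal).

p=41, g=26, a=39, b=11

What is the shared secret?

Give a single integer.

A = 26^39 mod 41  (bits of 39 = 100111)
  bit 0 = 1: r = r^2 * 26 mod 41 = 1^2 * 26 = 1*26 = 26
  bit 1 = 0: r = r^2 mod 41 = 26^2 = 20
  bit 2 = 0: r = r^2 mod 41 = 20^2 = 31
  bit 3 = 1: r = r^2 * 26 mod 41 = 31^2 * 26 = 18*26 = 17
  bit 4 = 1: r = r^2 * 26 mod 41 = 17^2 * 26 = 2*26 = 11
  bit 5 = 1: r = r^2 * 26 mod 41 = 11^2 * 26 = 39*26 = 30
  -> A = 30
B = 26^11 mod 41  (bits of 11 = 1011)
  bit 0 = 1: r = r^2 * 26 mod 41 = 1^2 * 26 = 1*26 = 26
  bit 1 = 0: r = r^2 mod 41 = 26^2 = 20
  bit 2 = 1: r = r^2 * 26 mod 41 = 20^2 * 26 = 31*26 = 27
  bit 3 = 1: r = r^2 * 26 mod 41 = 27^2 * 26 = 32*26 = 12
  -> B = 12
s = B^a = 12^39 mod 41  (bits of 39 = 100111)
  bit 0 = 1: r = r^2 * 12 mod 41 = 1^2 * 12 = 1*12 = 12
  bit 1 = 0: r = r^2 mod 41 = 12^2 = 21
  bit 2 = 0: r = r^2 mod 41 = 21^2 = 31
  bit 3 = 1: r = r^2 * 12 mod 41 = 31^2 * 12 = 18*12 = 11
  bit 4 = 1: r = r^2 * 12 mod 41 = 11^2 * 12 = 39*12 = 17
  bit 5 = 1: r = r^2 * 12 mod 41 = 17^2 * 12 = 2*12 = 24
  -> s = B^a = 24

Answer: 24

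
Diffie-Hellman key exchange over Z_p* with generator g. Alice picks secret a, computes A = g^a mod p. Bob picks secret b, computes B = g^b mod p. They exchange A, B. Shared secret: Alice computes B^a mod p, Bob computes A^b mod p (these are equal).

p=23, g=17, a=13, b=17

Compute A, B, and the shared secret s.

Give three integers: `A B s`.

A = 17^13 mod 23  (bits of 13 = 1101)
  bit 0 = 1: r = r^2 * 17 mod 23 = 1^2 * 17 = 1*17 = 17
  bit 1 = 1: r = r^2 * 17 mod 23 = 17^2 * 17 = 13*17 = 14
  bit 2 = 0: r = r^2 mod 23 = 14^2 = 12
  bit 3 = 1: r = r^2 * 17 mod 23 = 12^2 * 17 = 6*17 = 10
  -> A = 10
B = 17^17 mod 23  (bits of 17 = 10001)
  bit 0 = 1: r = r^2 * 17 mod 23 = 1^2 * 17 = 1*17 = 17
  bit 1 = 0: r = r^2 mod 23 = 17^2 = 13
  bit 2 = 0: r = r^2 mod 23 = 13^2 = 8
  bit 3 = 0: r = r^2 mod 23 = 8^2 = 18
  bit 4 = 1: r = r^2 * 17 mod 23 = 18^2 * 17 = 2*17 = 11
  -> B = 11
s = B^a = 11^13 mod 23  (bits of 13 = 1101)
  bit 0 = 1: r = r^2 * 11 mod 23 = 1^2 * 11 = 1*11 = 11
  bit 1 = 1: r = r^2 * 11 mod 23 = 11^2 * 11 = 6*11 = 20
  bit 2 = 0: r = r^2 mod 23 = 20^2 = 9
  bit 3 = 1: r = r^2 * 11 mod 23 = 9^2 * 11 = 12*11 = 17
  -> s = B^a = 17

Answer: 10 11 17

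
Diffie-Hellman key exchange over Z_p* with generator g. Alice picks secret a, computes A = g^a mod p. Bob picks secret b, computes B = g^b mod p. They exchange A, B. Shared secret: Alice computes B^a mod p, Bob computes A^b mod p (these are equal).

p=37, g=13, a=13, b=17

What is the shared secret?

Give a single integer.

A = 13^13 mod 37  (bits of 13 = 1101)
  bit 0 = 1: r = r^2 * 13 mod 37 = 1^2 * 13 = 1*13 = 13
  bit 1 = 1: r = r^2 * 13 mod 37 = 13^2 * 13 = 21*13 = 14
  bit 2 = 0: r = r^2 mod 37 = 14^2 = 11
  bit 3 = 1: r = r^2 * 13 mod 37 = 11^2 * 13 = 10*13 = 19
  -> A = 19
B = 13^17 mod 37  (bits of 17 = 10001)
  bit 0 = 1: r = r^2 * 13 mod 37 = 1^2 * 13 = 1*13 = 13
  bit 1 = 0: r = r^2 mod 37 = 13^2 = 21
  bit 2 = 0: r = r^2 mod 37 = 21^2 = 34
  bit 3 = 0: r = r^2 mod 37 = 34^2 = 9
  bit 4 = 1: r = r^2 * 13 mod 37 = 9^2 * 13 = 7*13 = 17
  -> B = 17
s = B^a = 17^13 mod 37  (bits of 13 = 1101)
  bit 0 = 1: r = r^2 * 17 mod 37 = 1^2 * 17 = 1*17 = 17
  bit 1 = 1: r = r^2 * 17 mod 37 = 17^2 * 17 = 30*17 = 29
  bit 2 = 0: r = r^2 mod 37 = 29^2 = 27
  bit 3 = 1: r = r^2 * 17 mod 37 = 27^2 * 17 = 26*17 = 35
  -> s = B^a = 35

Answer: 35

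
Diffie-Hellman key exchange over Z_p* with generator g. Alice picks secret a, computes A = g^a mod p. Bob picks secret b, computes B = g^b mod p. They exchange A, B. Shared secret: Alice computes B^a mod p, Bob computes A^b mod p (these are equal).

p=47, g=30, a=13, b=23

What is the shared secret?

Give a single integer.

A = 30^13 mod 47  (bits of 13 = 1101)
  bit 0 = 1: r = r^2 * 30 mod 47 = 1^2 * 30 = 1*30 = 30
  bit 1 = 1: r = r^2 * 30 mod 47 = 30^2 * 30 = 7*30 = 22
  bit 2 = 0: r = r^2 mod 47 = 22^2 = 14
  bit 3 = 1: r = r^2 * 30 mod 47 = 14^2 * 30 = 8*30 = 5
  -> A = 5
B = 30^23 mod 47  (bits of 23 = 10111)
  bit 0 = 1: r = r^2 * 30 mod 47 = 1^2 * 30 = 1*30 = 30
  bit 1 = 0: r = r^2 mod 47 = 30^2 = 7
  bit 2 = 1: r = r^2 * 30 mod 47 = 7^2 * 30 = 2*30 = 13
  bit 3 = 1: r = r^2 * 30 mod 47 = 13^2 * 30 = 28*30 = 41
  bit 4 = 1: r = r^2 * 30 mod 47 = 41^2 * 30 = 36*30 = 46
  -> B = 46
s = B^a = 46^13 mod 47  (bits of 13 = 1101)
  bit 0 = 1: r = r^2 * 46 mod 47 = 1^2 * 46 = 1*46 = 46
  bit 1 = 1: r = r^2 * 46 mod 47 = 46^2 * 46 = 1*46 = 46
  bit 2 = 0: r = r^2 mod 47 = 46^2 = 1
  bit 3 = 1: r = r^2 * 46 mod 47 = 1^2 * 46 = 1*46 = 46
  -> s = B^a = 46

Answer: 46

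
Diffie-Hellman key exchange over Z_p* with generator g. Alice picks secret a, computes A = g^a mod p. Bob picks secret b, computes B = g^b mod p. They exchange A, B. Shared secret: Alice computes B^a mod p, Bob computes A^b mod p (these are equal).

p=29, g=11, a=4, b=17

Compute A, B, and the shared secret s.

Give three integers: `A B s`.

Answer: 25 3 23

Derivation:
A = 11^4 mod 29  (bits of 4 = 100)
  bit 0 = 1: r = r^2 * 11 mod 29 = 1^2 * 11 = 1*11 = 11
  bit 1 = 0: r = r^2 mod 29 = 11^2 = 5
  bit 2 = 0: r = r^2 mod 29 = 5^2 = 25
  -> A = 25
B = 11^17 mod 29  (bits of 17 = 10001)
  bit 0 = 1: r = r^2 * 11 mod 29 = 1^2 * 11 = 1*11 = 11
  bit 1 = 0: r = r^2 mod 29 = 11^2 = 5
  bit 2 = 0: r = r^2 mod 29 = 5^2 = 25
  bit 3 = 0: r = r^2 mod 29 = 25^2 = 16
  bit 4 = 1: r = r^2 * 11 mod 29 = 16^2 * 11 = 24*11 = 3
  -> B = 3
s = B^a = 3^4 mod 29  (bits of 4 = 100)
  bit 0 = 1: r = r^2 * 3 mod 29 = 1^2 * 3 = 1*3 = 3
  bit 1 = 0: r = r^2 mod 29 = 3^2 = 9
  bit 2 = 0: r = r^2 mod 29 = 9^2 = 23
  -> s = B^a = 23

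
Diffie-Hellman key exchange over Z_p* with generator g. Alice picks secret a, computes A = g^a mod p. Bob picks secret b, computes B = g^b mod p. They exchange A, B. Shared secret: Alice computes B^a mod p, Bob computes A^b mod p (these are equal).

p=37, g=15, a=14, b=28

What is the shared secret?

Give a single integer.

Answer: 33

Derivation:
A = 15^14 mod 37  (bits of 14 = 1110)
  bit 0 = 1: r = r^2 * 15 mod 37 = 1^2 * 15 = 1*15 = 15
  bit 1 = 1: r = r^2 * 15 mod 37 = 15^2 * 15 = 3*15 = 8
  bit 2 = 1: r = r^2 * 15 mod 37 = 8^2 * 15 = 27*15 = 35
  bit 3 = 0: r = r^2 mod 37 = 35^2 = 4
  -> A = 4
B = 15^28 mod 37  (bits of 28 = 11100)
  bit 0 = 1: r = r^2 * 15 mod 37 = 1^2 * 15 = 1*15 = 15
  bit 1 = 1: r = r^2 * 15 mod 37 = 15^2 * 15 = 3*15 = 8
  bit 2 = 1: r = r^2 * 15 mod 37 = 8^2 * 15 = 27*15 = 35
  bit 3 = 0: r = r^2 mod 37 = 35^2 = 4
  bit 4 = 0: r = r^2 mod 37 = 4^2 = 16
  -> B = 16
s = B^a = 16^14 mod 37  (bits of 14 = 1110)
  bit 0 = 1: r = r^2 * 16 mod 37 = 1^2 * 16 = 1*16 = 16
  bit 1 = 1: r = r^2 * 16 mod 37 = 16^2 * 16 = 34*16 = 26
  bit 2 = 1: r = r^2 * 16 mod 37 = 26^2 * 16 = 10*16 = 12
  bit 3 = 0: r = r^2 mod 37 = 12^2 = 33
  -> s = B^a = 33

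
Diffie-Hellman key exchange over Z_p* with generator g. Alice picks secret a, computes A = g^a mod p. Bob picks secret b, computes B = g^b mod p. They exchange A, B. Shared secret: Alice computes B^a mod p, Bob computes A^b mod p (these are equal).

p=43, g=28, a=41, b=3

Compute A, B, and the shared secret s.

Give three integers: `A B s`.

A = 28^41 mod 43  (bits of 41 = 101001)
  bit 0 = 1: r = r^2 * 28 mod 43 = 1^2 * 28 = 1*28 = 28
  bit 1 = 0: r = r^2 mod 43 = 28^2 = 10
  bit 2 = 1: r = r^2 * 28 mod 43 = 10^2 * 28 = 14*28 = 5
  bit 3 = 0: r = r^2 mod 43 = 5^2 = 25
  bit 4 = 0: r = r^2 mod 43 = 25^2 = 23
  bit 5 = 1: r = r^2 * 28 mod 43 = 23^2 * 28 = 13*28 = 20
  -> A = 20
B = 28^3 mod 43  (bits of 3 = 11)
  bit 0 = 1: r = r^2 * 28 mod 43 = 1^2 * 28 = 1*28 = 28
  bit 1 = 1: r = r^2 * 28 mod 43 = 28^2 * 28 = 10*28 = 22
  -> B = 22
s = B^a = 22^41 mod 43  (bits of 41 = 101001)
  bit 0 = 1: r = r^2 * 22 mod 43 = 1^2 * 22 = 1*22 = 22
  bit 1 = 0: r = r^2 mod 43 = 22^2 = 11
  bit 2 = 1: r = r^2 * 22 mod 43 = 11^2 * 22 = 35*22 = 39
  bit 3 = 0: r = r^2 mod 43 = 39^2 = 16
  bit 4 = 0: r = r^2 mod 43 = 16^2 = 41
  bit 5 = 1: r = r^2 * 22 mod 43 = 41^2 * 22 = 4*22 = 2
  -> s = B^a = 2

Answer: 20 22 2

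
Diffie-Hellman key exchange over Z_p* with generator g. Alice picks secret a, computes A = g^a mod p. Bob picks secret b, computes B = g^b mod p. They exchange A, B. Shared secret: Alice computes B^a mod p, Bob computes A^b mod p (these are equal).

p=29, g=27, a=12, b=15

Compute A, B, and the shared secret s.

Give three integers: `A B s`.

A = 27^12 mod 29  (bits of 12 = 1100)
  bit 0 = 1: r = r^2 * 27 mod 29 = 1^2 * 27 = 1*27 = 27
  bit 1 = 1: r = r^2 * 27 mod 29 = 27^2 * 27 = 4*27 = 21
  bit 2 = 0: r = r^2 mod 29 = 21^2 = 6
  bit 3 = 0: r = r^2 mod 29 = 6^2 = 7
  -> A = 7
B = 27^15 mod 29  (bits of 15 = 1111)
  bit 0 = 1: r = r^2 * 27 mod 29 = 1^2 * 27 = 1*27 = 27
  bit 1 = 1: r = r^2 * 27 mod 29 = 27^2 * 27 = 4*27 = 21
  bit 2 = 1: r = r^2 * 27 mod 29 = 21^2 * 27 = 6*27 = 17
  bit 3 = 1: r = r^2 * 27 mod 29 = 17^2 * 27 = 28*27 = 2
  -> B = 2
s = B^a = 2^12 mod 29  (bits of 12 = 1100)
  bit 0 = 1: r = r^2 * 2 mod 29 = 1^2 * 2 = 1*2 = 2
  bit 1 = 1: r = r^2 * 2 mod 29 = 2^2 * 2 = 4*2 = 8
  bit 2 = 0: r = r^2 mod 29 = 8^2 = 6
  bit 3 = 0: r = r^2 mod 29 = 6^2 = 7
  -> s = B^a = 7

Answer: 7 2 7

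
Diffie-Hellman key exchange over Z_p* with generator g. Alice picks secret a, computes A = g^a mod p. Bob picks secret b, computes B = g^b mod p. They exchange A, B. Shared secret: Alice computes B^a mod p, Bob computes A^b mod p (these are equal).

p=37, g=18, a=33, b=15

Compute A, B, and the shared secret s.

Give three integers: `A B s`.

A = 18^33 mod 37  (bits of 33 = 100001)
  bit 0 = 1: r = r^2 * 18 mod 37 = 1^2 * 18 = 1*18 = 18
  bit 1 = 0: r = r^2 mod 37 = 18^2 = 28
  bit 2 = 0: r = r^2 mod 37 = 28^2 = 7
  bit 3 = 0: r = r^2 mod 37 = 7^2 = 12
  bit 4 = 0: r = r^2 mod 37 = 12^2 = 33
  bit 5 = 1: r = r^2 * 18 mod 37 = 33^2 * 18 = 16*18 = 29
  -> A = 29
B = 18^15 mod 37  (bits of 15 = 1111)
  bit 0 = 1: r = r^2 * 18 mod 37 = 1^2 * 18 = 1*18 = 18
  bit 1 = 1: r = r^2 * 18 mod 37 = 18^2 * 18 = 28*18 = 23
  bit 2 = 1: r = r^2 * 18 mod 37 = 23^2 * 18 = 11*18 = 13
  bit 3 = 1: r = r^2 * 18 mod 37 = 13^2 * 18 = 21*18 = 8
  -> B = 8
s = B^a = 8^33 mod 37  (bits of 33 = 100001)
  bit 0 = 1: r = r^2 * 8 mod 37 = 1^2 * 8 = 1*8 = 8
  bit 1 = 0: r = r^2 mod 37 = 8^2 = 27
  bit 2 = 0: r = r^2 mod 37 = 27^2 = 26
  bit 3 = 0: r = r^2 mod 37 = 26^2 = 10
  bit 4 = 0: r = r^2 mod 37 = 10^2 = 26
  bit 5 = 1: r = r^2 * 8 mod 37 = 26^2 * 8 = 10*8 = 6
  -> s = B^a = 6

Answer: 29 8 6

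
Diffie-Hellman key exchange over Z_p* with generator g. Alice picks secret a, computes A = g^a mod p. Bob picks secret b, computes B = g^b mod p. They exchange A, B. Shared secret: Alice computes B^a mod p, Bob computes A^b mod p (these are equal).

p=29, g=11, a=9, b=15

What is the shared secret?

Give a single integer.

A = 11^9 mod 29  (bits of 9 = 1001)
  bit 0 = 1: r = r^2 * 11 mod 29 = 1^2 * 11 = 1*11 = 11
  bit 1 = 0: r = r^2 mod 29 = 11^2 = 5
  bit 2 = 0: r = r^2 mod 29 = 5^2 = 25
  bit 3 = 1: r = r^2 * 11 mod 29 = 25^2 * 11 = 16*11 = 2
  -> A = 2
B = 11^15 mod 29  (bits of 15 = 1111)
  bit 0 = 1: r = r^2 * 11 mod 29 = 1^2 * 11 = 1*11 = 11
  bit 1 = 1: r = r^2 * 11 mod 29 = 11^2 * 11 = 5*11 = 26
  bit 2 = 1: r = r^2 * 11 mod 29 = 26^2 * 11 = 9*11 = 12
  bit 3 = 1: r = r^2 * 11 mod 29 = 12^2 * 11 = 28*11 = 18
  -> B = 18
s = B^a = 18^9 mod 29  (bits of 9 = 1001)
  bit 0 = 1: r = r^2 * 18 mod 29 = 1^2 * 18 = 1*18 = 18
  bit 1 = 0: r = r^2 mod 29 = 18^2 = 5
  bit 2 = 0: r = r^2 mod 29 = 5^2 = 25
  bit 3 = 1: r = r^2 * 18 mod 29 = 25^2 * 18 = 16*18 = 27
  -> s = B^a = 27

Answer: 27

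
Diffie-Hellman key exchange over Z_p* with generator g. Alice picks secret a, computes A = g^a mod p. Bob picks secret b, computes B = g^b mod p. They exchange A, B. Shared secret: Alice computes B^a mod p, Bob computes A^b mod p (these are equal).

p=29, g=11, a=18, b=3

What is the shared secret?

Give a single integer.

A = 11^18 mod 29  (bits of 18 = 10010)
  bit 0 = 1: r = r^2 * 11 mod 29 = 1^2 * 11 = 1*11 = 11
  bit 1 = 0: r = r^2 mod 29 = 11^2 = 5
  bit 2 = 0: r = r^2 mod 29 = 5^2 = 25
  bit 3 = 1: r = r^2 * 11 mod 29 = 25^2 * 11 = 16*11 = 2
  bit 4 = 0: r = r^2 mod 29 = 2^2 = 4
  -> A = 4
B = 11^3 mod 29  (bits of 3 = 11)
  bit 0 = 1: r = r^2 * 11 mod 29 = 1^2 * 11 = 1*11 = 11
  bit 1 = 1: r = r^2 * 11 mod 29 = 11^2 * 11 = 5*11 = 26
  -> B = 26
s = B^a = 26^18 mod 29  (bits of 18 = 10010)
  bit 0 = 1: r = r^2 * 26 mod 29 = 1^2 * 26 = 1*26 = 26
  bit 1 = 0: r = r^2 mod 29 = 26^2 = 9
  bit 2 = 0: r = r^2 mod 29 = 9^2 = 23
  bit 3 = 1: r = r^2 * 26 mod 29 = 23^2 * 26 = 7*26 = 8
  bit 4 = 0: r = r^2 mod 29 = 8^2 = 6
  -> s = B^a = 6

Answer: 6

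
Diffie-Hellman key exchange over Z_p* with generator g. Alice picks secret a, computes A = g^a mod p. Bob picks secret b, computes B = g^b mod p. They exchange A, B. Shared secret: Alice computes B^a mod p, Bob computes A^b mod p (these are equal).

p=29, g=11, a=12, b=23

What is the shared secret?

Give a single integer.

A = 11^12 mod 29  (bits of 12 = 1100)
  bit 0 = 1: r = r^2 * 11 mod 29 = 1^2 * 11 = 1*11 = 11
  bit 1 = 1: r = r^2 * 11 mod 29 = 11^2 * 11 = 5*11 = 26
  bit 2 = 0: r = r^2 mod 29 = 26^2 = 9
  bit 3 = 0: r = r^2 mod 29 = 9^2 = 23
  -> A = 23
B = 11^23 mod 29  (bits of 23 = 10111)
  bit 0 = 1: r = r^2 * 11 mod 29 = 1^2 * 11 = 1*11 = 11
  bit 1 = 0: r = r^2 mod 29 = 11^2 = 5
  bit 2 = 1: r = r^2 * 11 mod 29 = 5^2 * 11 = 25*11 = 14
  bit 3 = 1: r = r^2 * 11 mod 29 = 14^2 * 11 = 22*11 = 10
  bit 4 = 1: r = r^2 * 11 mod 29 = 10^2 * 11 = 13*11 = 27
  -> B = 27
s = B^a = 27^12 mod 29  (bits of 12 = 1100)
  bit 0 = 1: r = r^2 * 27 mod 29 = 1^2 * 27 = 1*27 = 27
  bit 1 = 1: r = r^2 * 27 mod 29 = 27^2 * 27 = 4*27 = 21
  bit 2 = 0: r = r^2 mod 29 = 21^2 = 6
  bit 3 = 0: r = r^2 mod 29 = 6^2 = 7
  -> s = B^a = 7

Answer: 7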